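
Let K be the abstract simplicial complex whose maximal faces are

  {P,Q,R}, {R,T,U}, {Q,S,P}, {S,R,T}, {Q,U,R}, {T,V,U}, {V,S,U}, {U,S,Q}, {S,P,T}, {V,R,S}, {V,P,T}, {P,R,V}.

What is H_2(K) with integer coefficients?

H_2 ≅ 0.

Take the total order P < Q < R < S < T < U < V on the vertex set. Then K (dimension 2) consists of the simplices:

  0-simplices (7): P, Q, R, S, T, U, V
  1-simplices (18): PQ, PR, PS, PT, PV, QR, QS, QU, RS, RT, RU, RV, ST, SU, SV, TU, TV, UV
  2-simplices (12): PQR, PQS, PRV, PST, PTV, QRU, QSU, RST, RSV, RTU, SUV, TUV

giving chain groups C_0 ≅ Z^7, C_1 ≅ Z^18, C_2 ≅ Z^12.

The boundary map ∂_1: C_1 → C_0 sends each edge [p,q] (with p < q) to q − p. For instance
  ∂QS = S − Q.
This gives a 7×18 integer matrix of rank 6; reducing to Smith normal form yields diagonal entries (1,1,1,1,1,1).

The boundary map ∂_2: C_2 → C_1 sends each 2-simplex [p,q,r] to [q,r] − [p,r] + [p,q]. For instance
  ∂PRV = RV − PV + PR,
  ∂RSV = SV − RV + RS.
As a 18×12 matrix over Z this has rank 12, with invariant factors (1,1,1,1,1,1,1,1,1,1,1,2).

From H_k ≅ ker(∂_k) / im(∂_{k+1}) we obtain:

  H_2: rank ker ∂_2 − rank ∂_3 = (12 − 12) − 0 = 0, and there is no ∂_3, so H_2 = 0.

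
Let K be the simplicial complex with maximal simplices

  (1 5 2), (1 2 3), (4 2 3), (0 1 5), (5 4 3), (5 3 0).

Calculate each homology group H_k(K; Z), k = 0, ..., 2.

Order the vertices as 0 < 1 < 2 < 3 < 4 < 5. Listing each simplex with vertices in this order, K has dimension 2 with simplices:

  0-simplices (6): [0], [1], [2], [3], [4], [5]
  1-simplices (12): [0,1], [0,3], [0,5], [1,2], [1,3], [1,5], [2,3], [2,4], [2,5], [3,4], [3,5], [4,5]
  2-simplices (6): [0,1,5], [0,3,5], [1,2,3], [1,2,5], [2,3,4], [3,4,5]

giving chain groups C_0 ≅ Z^6, C_1 ≅ Z^12, C_2 ≅ Z^6.

∂_1: C_1 → C_0 is given by ∂[p,q] = [q] − [p]. For instance
  ∂[3,5] = [5] − [3].
As a 6×12 matrix over Z this has rank 5, with invariant factors (1,1,1,1,1).

The boundary map ∂_2: C_2 → C_1 sends each 2-simplex [p,q,r] to [q,r] − [p,r] + [p,q]. For instance
  ∂[3,4,5] = [4,5] − [3,5] + [3,4],
  ∂[0,3,5] = [3,5] − [0,5] + [0,3].
As a 12×6 matrix over Z this has rank 6, with invariant factors (1,1,1,1,1,1).

Now H_k = ker ∂_k / im ∂_{k+1}, so:

  H_0: rank C_0 − rank ∂_1 = 6 − 5 = 1, and the invariant factors of ∂_1 are all 1, so H_0 = Z.
  H_1: rank ker ∂_1 − rank ∂_2 = (12 − 5) − 6 = 1, and the invariant factors of ∂_2 are all 1, so H_1 = Z.
  H_2: rank ker ∂_2 − rank ∂_3 = (6 − 6) − 0 = 0, and there is no ∂_3, so H_2 = 0.

As a check, the Euler characteristic is 6 − 12 + 6 = 0, which agrees with 1 − 1 + 0 = 0.
(K is a triangulation of the cylinder S^1 x I.)

H_0 ≅ Z,  H_1 ≅ Z,  H_2 = 0.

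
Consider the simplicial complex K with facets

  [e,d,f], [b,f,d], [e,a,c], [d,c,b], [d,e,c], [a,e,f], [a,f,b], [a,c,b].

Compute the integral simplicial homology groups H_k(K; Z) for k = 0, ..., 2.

H_0 = Z,  H_1 = 0,  H_2 = Z.

We work with the vertex ordering a < b < c < d < e < f. The simplices of K, each written with vertices in increasing order, are:

  0-simplices (6): a, b, c, d, e, f
  1-simplices (12): ab, ac, ae, af, bc, bd, bf, cd, ce, de, df, ef
  2-simplices (8): abc, abf, ace, aef, bcd, bdf, cde, def

so the chain groups are C_0 ≅ Z^6, C_1 ≅ Z^12, C_2 ≅ Z^8.

Boundary ∂_1: C_1 → C_0 is given by ∂[p,q] = [q] − [p].
The 6×12 boundary matrix has rank 5 and Smith normal form diag(1,1,1,1,1).

Boundary ∂_2: C_2 → C_1 sends each 2-simplex [p,q,r] to [q,r] − [p,r] + [p,q]. For instance
  ∂abf = bf − af + ab,
  ∂aef = ef − af + ae.
The resulting 12×8 matrix has rank 7, and its Smith normal form has invariant factors (1,1,1,1,1,1,1).

Now H_k = ker ∂_k / im ∂_{k+1}, so:

  H_0: rank C_0 − rank ∂_1 = 6 − 5 = 1, and the invariant factors of ∂_1 are all 1, so H_0 ≅ Z.
  H_1: rank ker ∂_1 − rank ∂_2 = (12 − 5) − 7 = 0, and the invariant factors of ∂_2 are all 1, so H_1 ≅ 0.
  H_2: rank ker ∂_2 − rank ∂_3 = (8 − 7) − 0 = 1, and there is no ∂_3, so H_2 ≅ Z.

(K is a triangulation of the 2-sphere S^2.)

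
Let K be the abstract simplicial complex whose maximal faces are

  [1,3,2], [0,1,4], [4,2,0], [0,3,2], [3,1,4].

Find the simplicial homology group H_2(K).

Order the vertices as 0 < 1 < 2 < 3 < 4. Listing each simplex with vertices in this order, K has dimension 2 with simplices:

  0-simplices (5): [0], [1], [2], [3], [4]
  1-simplices (10): [0,1], [0,2], [0,3], [0,4], [1,2], [1,3], [1,4], [2,3], [2,4], [3,4]
  2-simplices (5): [0,1,4], [0,2,3], [0,2,4], [1,2,3], [1,3,4]

Hence C_0 ≅ Z^5, C_1 ≅ Z^10, C_2 ≅ Z^5.

Boundary ∂_1: C_1 → C_0 is given by ∂[p,q] = [q] − [p]. For instance
  ∂[0,1] = [1] − [0].
This gives a 5×10 integer matrix of rank 4; reducing to Smith normal form yields diagonal entries (1,1,1,1).

∂_2: C_2 → C_1 acts by ∂[p,q,r] = [q,r] − [p,r] + [p,q]. For instance
  ∂[0,1,4] = [1,4] − [0,4] + [0,1],
  ∂[1,2,3] = [2,3] − [1,3] + [1,2].
The 10×5 boundary matrix has rank 5 and Smith normal form diag(1,1,1,1,1).

Computing H_k = (kernel of ∂_k) / (image of ∂_{k+1}):

  H_2: rank ker ∂_2 − rank ∂_3 = (5 − 5) − 0 = 0, and there is no ∂_3, so H_2 ≅ 0.

(K is a triangulation of the Möbius band.)

H_2 ≅ 0.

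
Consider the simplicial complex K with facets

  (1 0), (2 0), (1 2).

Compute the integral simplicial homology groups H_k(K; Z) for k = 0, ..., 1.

H_0 ≅ Z,  H_1 ≅ Z.

We work with the vertex ordering 0 < 1 < 2. The simplices of K, each written with vertices in increasing order, are:

  0-simplices (3): [0], [1], [2]
  1-simplices (3): [0,1], [0,2], [1,2]

giving chain groups C_0 ≅ Z^3, C_1 ≅ Z^3.

The boundary map ∂_1: C_1 → C_0 sends each edge [p,q] (with p < q) to q − p. For instance
  ∂[1,2] = [2] − [1].
The resulting 3×3 matrix has rank 2, and its Smith normal form has invariant factors (1,1).

From H_k ≅ ker(∂_k) / im(∂_{k+1}) we obtain:

  H_0: rank C_0 − rank ∂_1 = 3 − 2 = 1, and the invariant factors of ∂_1 are all 1, so H_0 = Z.
  H_1: rank ker ∂_1 − rank ∂_2 = (3 − 2) − 0 = 1, and there is no ∂_2, so H_1 = Z.

(K is a triangulation of the circle S^1.)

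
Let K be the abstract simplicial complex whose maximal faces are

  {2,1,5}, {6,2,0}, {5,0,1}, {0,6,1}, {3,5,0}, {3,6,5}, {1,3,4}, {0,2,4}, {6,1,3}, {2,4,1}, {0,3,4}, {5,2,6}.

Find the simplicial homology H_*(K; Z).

H_0 ≅ Z,  H_1 ≅ Z_2,  H_2 = 0.

K has 7 vertices, 18 edges, 12 triangles.
rank ∂_0 = 0, rank ∂_1 = 6 ⇒ b_0 = 7 − 0 − 6 = 1; all invariant factors of ∂_1 are 1 so no torsion. So H_0 = Z.
rank ∂_1 = 6, rank ∂_2 = 12 ⇒ b_1 = 18 − 6 − 12 = 0; ∂_2 has invariant factor(s) [2] giving torsion. So H_1 = Z_2.
rank ∂_2 = 12, rank ∂_3 = 0 ⇒ b_2 = 12 − 12 − 0 = 0. So H_2 = 0.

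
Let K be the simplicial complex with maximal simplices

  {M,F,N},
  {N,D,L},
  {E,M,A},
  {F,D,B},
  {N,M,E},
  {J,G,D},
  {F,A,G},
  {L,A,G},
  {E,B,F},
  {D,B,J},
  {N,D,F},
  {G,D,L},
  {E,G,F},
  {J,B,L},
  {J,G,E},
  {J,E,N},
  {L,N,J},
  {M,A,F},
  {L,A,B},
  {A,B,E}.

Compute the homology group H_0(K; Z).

Take the total order A < B < D < E < F < G < J < L < M < N on the vertex set. Then K (dimension 2) consists of the simplices:

  0-simplices (10): A, B, D, E, F, G, J, L, M, N
  1-simplices (30): AB, AE, AF, AG, AL, AM, BD, BE, BF, BJ, BL, DF, DG, DJ, DL, DN, EF, EG, EJ, EM, EN, FG, FM, FN, GJ, GL, JL, JN, LN, MN
  2-simplices (20): ABE, ABL, AEM, AFG, AFM, AGL, BDF, BDJ, BEF, BJL, DFN, DGJ, DGL, DLN, EFG, EGJ, EJN, EMN, FMN, JLN

Hence C_0 ≅ Z^10, C_1 ≅ Z^30, C_2 ≅ Z^20.

The boundary map ∂_1: C_1 → C_0 is given by ∂[p,q] = [q] − [p].
This gives a 10×30 integer matrix of rank 9; reducing to Smith normal form yields diagonal entries (1,1,1,1,1,1,1,1,1).

∂_2: C_2 → C_1 sends each 2-simplex [p,q,r] to [q,r] − [p,r] + [p,q]. For instance
  ∂ABL = BL − AL + AB,
  ∂EJN = JN − EN + EJ.
As a 30×20 matrix over Z this has rank 20, with invariant factors (1,1,1,1,1,1,1,1,1,1,1,1,1,1,1,1,1,1,1,2).

Now H_k = ker ∂_k / im ∂_{k+1}, so:

  H_0: rank C_0 − rank ∂_1 = 10 − 9 = 1, and the invariant factors of ∂_1 are all 1, so H_0 ≅ Z.

(K is a triangulation of the Klein bottle.)

H_0 ≅ Z.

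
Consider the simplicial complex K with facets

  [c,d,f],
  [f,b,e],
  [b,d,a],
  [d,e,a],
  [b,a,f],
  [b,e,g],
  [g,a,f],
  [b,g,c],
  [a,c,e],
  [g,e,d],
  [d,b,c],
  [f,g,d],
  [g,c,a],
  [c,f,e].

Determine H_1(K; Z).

H_1 ≅ Z^2.

Order the vertices as a < b < c < d < e < f < g. Listing each simplex with vertices in this order, K has dimension 2 with simplices:

  0-simplices (7): a, b, c, d, e, f, g
  1-simplices (21): ab, ac, ad, ae, af, ag, bc, bd, be, bf, bg, cd, ce, cf, cg, de, df, dg, ef, eg, fg
  2-simplices (14): abd, abf, ace, acg, ade, afg, bcd, bcg, bef, beg, cdf, cef, deg, dfg

so the chain groups are C_0 ≅ Z^7, C_1 ≅ Z^21, C_2 ≅ Z^14.

The boundary map ∂_1: C_1 → C_0 is given by ∂[p,q] = [q] − [p]. For instance
  ∂ab = b − a.
As a 7×21 matrix over Z this has rank 6, with invariant factors (1,1,1,1,1,1).

Boundary ∂_2: C_2 → C_1 maps a triangle to the signed sum of its edges. For instance
  ∂abd = bd − ad + ab,
  ∂ade = de − ae + ad.
This gives a 21×14 integer matrix of rank 13; reducing to Smith normal form yields diagonal entries (1,1,1,1,1,1,1,1,1,1,1,1,1).

Now H_k = ker ∂_k / im ∂_{k+1}, so:

  H_1: rank ker ∂_1 − rank ∂_2 = (21 − 6) − 13 = 2, and the invariant factors of ∂_2 are all 1, so H_1 = Z^2.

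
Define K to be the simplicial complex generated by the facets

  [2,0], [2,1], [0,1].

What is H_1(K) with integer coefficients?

H_1 ≅ Z.

Order the vertices as 0 < 1 < 2. Listing each simplex with vertices in this order, K has dimension 1 with simplices:

  0-simplices (3): [0], [1], [2]
  1-simplices (3): [0,1], [0,2], [1,2]

so the chain groups are C_0 ≅ Z^3, C_1 ≅ Z^3.

∂_1: C_1 → C_0 maps an edge to its endpoints' difference, ∂[p,q] = q − p.
The 3×3 boundary matrix has rank 2 and Smith normal form diag(1,1).

Now H_k = ker ∂_k / im ∂_{k+1}, so:

  H_1: rank ker ∂_1 − rank ∂_2 = (3 − 2) − 0 = 1, and there is no ∂_2, so H_1 ≅ Z.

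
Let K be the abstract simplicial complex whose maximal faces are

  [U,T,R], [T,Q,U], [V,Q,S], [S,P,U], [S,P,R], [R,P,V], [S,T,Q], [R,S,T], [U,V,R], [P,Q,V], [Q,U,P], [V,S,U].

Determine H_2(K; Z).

Order the vertices as P < Q < R < S < T < U < V. Listing each simplex with vertices in this order, K has dimension 2 with simplices:

  0-simplices (7): P, Q, R, S, T, U, V
  1-simplices (18): PQ, PR, PS, PU, PV, QS, QT, QU, QV, RS, RT, RU, RV, ST, SU, SV, TU, UV
  2-simplices (12): PQU, PQV, PRS, PRV, PSU, QST, QSV, QTU, RST, RTU, RUV, SUV

giving chain groups C_0 ≅ Z^7, C_1 ≅ Z^18, C_2 ≅ Z^12.

Boundary ∂_1: C_1 → C_0 maps an edge to its endpoints' difference, ∂[p,q] = q − p. For instance
  ∂RT = T − R.
The resulting 7×18 matrix has rank 6, and its Smith normal form has invariant factors (1,1,1,1,1,1).

∂_2: C_2 → C_1 acts by ∂[p,q,r] = [q,r] − [p,r] + [p,q]. For instance
  ∂RUV = UV − RV + RU,
  ∂RTU = TU − RU + RT.
This gives a 18×12 integer matrix of rank 12; reducing to Smith normal form yields diagonal entries (1,1,1,1,1,1,1,1,1,1,1,2).

Reading off H_k = ker ∂_k / im ∂_{k+1}:

  H_2: rank ker ∂_2 − rank ∂_3 = (12 − 12) − 0 = 0, and there is no ∂_3, so H_2 = 0.

(K is a triangulation of the real projective plane RP^2.)

H_2 = 0.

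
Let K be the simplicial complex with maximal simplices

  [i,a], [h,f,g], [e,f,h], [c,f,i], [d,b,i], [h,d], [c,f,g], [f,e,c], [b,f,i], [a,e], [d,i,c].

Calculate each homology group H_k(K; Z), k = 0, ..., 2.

Order the vertices as a < b < c < d < e < f < g < h < i. Listing each simplex with vertices in this order, K has dimension 2 with simplices:

  0-simplices (9): a, b, c, d, e, f, g, h, i
  1-simplices (18): ae, ai, bd, bf, bi, cd, ce, cf, cg, ci, dh, di, ef, eh, fg, fh, fi, gh
  2-simplices (8): bdi, bfi, cdi, cef, cfg, cfi, efh, fgh

so the chain groups are C_0 ≅ Z^9, C_1 ≅ Z^18, C_2 ≅ Z^8.

∂_1: C_1 → C_0 is given by ∂[p,q] = [q] − [p]. For instance
  ∂cd = d − c.
As a 9×18 matrix over Z this has rank 8, with invariant factors (1,1,1,1,1,1,1,1).

∂_2: C_2 → C_1 acts by ∂[p,q,r] = [q,r] − [p,r] + [p,q]. For instance
  ∂efh = fh − eh + ef,
  ∂bdi = di − bi + bd.
This gives a 18×8 integer matrix of rank 8; reducing to Smith normal form yields diagonal entries (1,1,1,1,1,1,1,1).

Reading off H_k = ker ∂_k / im ∂_{k+1}:

  H_0: rank C_0 − rank ∂_1 = 9 − 8 = 1, and the invariant factors of ∂_1 are all 1, so H_0 = Z.
  H_1: rank ker ∂_1 − rank ∂_2 = (18 − 8) − 8 = 2, and the invariant factors of ∂_2 are all 1, so H_1 = Z^2.
  H_2: rank ker ∂_2 − rank ∂_3 = (8 − 8) − 0 = 0, and there is no ∂_3, so H_2 = 0.

As a check, the Euler characteristic is 9 − 18 + 8 = -1, which agrees with 1 − 2 + 0 = -1.

H_0 = Z,  H_1 = Z^2,  H_2 = 0.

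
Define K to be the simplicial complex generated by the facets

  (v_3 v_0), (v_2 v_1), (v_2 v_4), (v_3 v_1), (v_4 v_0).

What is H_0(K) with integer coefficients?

H_0 ≅ Z.

Order the vertices as v_0 < v_1 < v_2 < v_3 < v_4. Listing each simplex with vertices in this order, K has dimension 1 with simplices:

  0-simplices (5): [v_0], [v_1], [v_2], [v_3], [v_4]
  1-simplices (5): [v_0,v_3], [v_0,v_4], [v_1,v_2], [v_1,v_3], [v_2,v_4]

Hence C_0 ≅ Z^5, C_1 ≅ Z^5.

∂_1: C_1 → C_0 sends each edge [p,q] (with p < q) to q − p.
As a 5×5 matrix over Z this has rank 4, with invariant factors (1,1,1,1).

Now H_k = ker ∂_k / im ∂_{k+1}, so:

  H_0: rank C_0 − rank ∂_1 = 5 − 4 = 1, and the invariant factors of ∂_1 are all 1, so H_0 = Z.

(K is a triangulation of the circle S^1.)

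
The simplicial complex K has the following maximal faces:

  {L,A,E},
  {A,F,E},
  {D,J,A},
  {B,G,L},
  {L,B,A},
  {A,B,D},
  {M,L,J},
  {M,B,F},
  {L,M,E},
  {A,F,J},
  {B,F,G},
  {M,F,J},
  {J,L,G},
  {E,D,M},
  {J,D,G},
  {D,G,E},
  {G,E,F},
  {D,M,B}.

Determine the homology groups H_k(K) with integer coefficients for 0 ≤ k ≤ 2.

H_0 = Z,  H_1 = Z^2,  H_2 = Z.

Order the vertices as A < B < D < E < F < G < J < L < M. Listing each simplex with vertices in this order, K has dimension 2 with simplices:

  0-simplices (9): A, B, D, E, F, G, J, L, M
  1-simplices (27): AB, AD, AE, AF, AJ, AL, BD, BF, BG, BL, BM, DE, DG, DJ, DM, EF, EG, EL, EM, FG, FJ, FM, GJ, GL, JL, JM, LM
  2-simplices (18): ABD, ABL, ADJ, AEF, AEL, AFJ, BDM, BFG, BFM, BGL, DEG, DEM, DGJ, EFG, ELM, FJM, GJL, JLM

giving chain groups C_0 ≅ Z^9, C_1 ≅ Z^27, C_2 ≅ Z^18.

Boundary ∂_1: C_1 → C_0 is given by ∂[p,q] = [q] − [p]. For instance
  ∂LM = M − L.
The 9×27 boundary matrix has rank 8 and Smith normal form diag(1,1,1,1,1,1,1,1).

Boundary ∂_2: C_2 → C_1 acts by ∂[p,q,r] = [q,r] − [p,r] + [p,q]. For instance
  ∂ELM = LM − EM + EL,
  ∂ABD = BD − AD + AB.
The 27×18 boundary matrix has rank 17 and Smith normal form diag(1,1,1,1,1,1,1,1,1,1,1,1,1,1,1,1,1).

From H_k ≅ ker(∂_k) / im(∂_{k+1}) we obtain:

  H_0: rank C_0 − rank ∂_1 = 9 − 8 = 1, and the invariant factors of ∂_1 are all 1, so H_0 = Z.
  H_1: rank ker ∂_1 − rank ∂_2 = (27 − 8) − 17 = 2, and the invariant factors of ∂_2 are all 1, so H_1 = Z^2.
  H_2: rank ker ∂_2 − rank ∂_3 = (18 − 17) − 0 = 1, and there is no ∂_3, so H_2 = Z.

(K is a triangulation of the torus T^2.)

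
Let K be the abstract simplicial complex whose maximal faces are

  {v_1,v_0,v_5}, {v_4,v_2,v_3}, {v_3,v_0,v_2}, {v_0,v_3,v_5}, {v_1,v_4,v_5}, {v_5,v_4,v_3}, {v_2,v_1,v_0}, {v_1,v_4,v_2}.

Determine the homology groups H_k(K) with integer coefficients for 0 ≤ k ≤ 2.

H_0 = Z,  H_1 = 0,  H_2 = Z.

Take the total order v_0 < v_1 < v_2 < v_3 < v_4 < v_5 on the vertex set. Then K (dimension 2) consists of the simplices:

  0-simplices (6): [v_0], [v_1], [v_2], [v_3], [v_4], [v_5]
  1-simplices (12): [v_0,v_1], [v_0,v_2], [v_0,v_3], [v_0,v_5], [v_1,v_2], [v_1,v_4], [v_1,v_5], [v_2,v_3], [v_2,v_4], [v_3,v_4], [v_3,v_5], [v_4,v_5]
  2-simplices (8): [v_0,v_1,v_2], [v_0,v_1,v_5], [v_0,v_2,v_3], [v_0,v_3,v_5], [v_1,v_2,v_4], [v_1,v_4,v_5], [v_2,v_3,v_4], [v_3,v_4,v_5]

Hence C_0 ≅ Z^6, C_1 ≅ Z^12, C_2 ≅ Z^8.

∂_1: C_1 → C_0 sends each edge [p,q] (with p < q) to q − p.
This gives a 6×12 integer matrix of rank 5; reducing to Smith normal form yields diagonal entries (1,1,1,1,1).

Boundary ∂_2: C_2 → C_1 maps a triangle to the signed sum of its edges. For instance
  ∂[v_1,v_2,v_4] = [v_2,v_4] − [v_1,v_4] + [v_1,v_2],
  ∂[v_1,v_4,v_5] = [v_4,v_5] − [v_1,v_5] + [v_1,v_4].
The 12×8 boundary matrix has rank 7 and Smith normal form diag(1,1,1,1,1,1,1).

Computing H_k = (kernel of ∂_k) / (image of ∂_{k+1}):

  H_0: rank C_0 − rank ∂_1 = 6 − 5 = 1, and the invariant factors of ∂_1 are all 1, so H_0 ≅ Z.
  H_1: rank ker ∂_1 − rank ∂_2 = (12 − 5) − 7 = 0, and the invariant factors of ∂_2 are all 1, so H_1 ≅ 0.
  H_2: rank ker ∂_2 − rank ∂_3 = (8 − 7) − 0 = 1, and there is no ∂_3, so H_2 ≅ Z.

As a check, the Euler characteristic is 6 − 12 + 8 = 2, which agrees with 1 − 0 + 1 = 2.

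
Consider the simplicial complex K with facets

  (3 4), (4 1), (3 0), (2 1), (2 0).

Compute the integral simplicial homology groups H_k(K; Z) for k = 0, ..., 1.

H_0 ≅ Z,  H_1 ≅ Z.

Order the vertices as 0 < 1 < 2 < 3 < 4. Listing each simplex with vertices in this order, K has dimension 1 with simplices:

  0-simplices (5): [0], [1], [2], [3], [4]
  1-simplices (5): [0,2], [0,3], [1,2], [1,4], [3,4]

Hence C_0 ≅ Z^5, C_1 ≅ Z^5.

Boundary ∂_1: C_1 → C_0 sends each edge [p,q] (with p < q) to q − p. For instance
  ∂[0,3] = [3] − [0].
As a 5×5 matrix over Z this has rank 4, with invariant factors (1,1,1,1).

Reading off H_k = ker ∂_k / im ∂_{k+1}:

  H_0: rank C_0 − rank ∂_1 = 5 − 4 = 1, and the invariant factors of ∂_1 are all 1, so H_0 ≅ Z.
  H_1: rank ker ∂_1 − rank ∂_2 = (5 − 4) − 0 = 1, and there is no ∂_2, so H_1 ≅ Z.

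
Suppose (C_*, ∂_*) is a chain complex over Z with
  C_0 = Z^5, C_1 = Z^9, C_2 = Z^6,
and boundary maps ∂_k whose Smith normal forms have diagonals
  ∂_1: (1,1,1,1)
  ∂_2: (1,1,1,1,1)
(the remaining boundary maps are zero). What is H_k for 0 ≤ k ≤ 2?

H_0: b_0 = 5 − 0 − 4 = 1; torsion from ∂_1 factors > 1: none. So H_0 = Z.
H_1: b_1 = 9 − 4 − 5 = 0; torsion from ∂_2 factors > 1: none. So H_1 = 0.
H_2: b_2 = 6 − 5 − 0 = 1; torsion from ∂_3 factors > 1: none. So H_2 = Z.

H_0 = Z,  H_1 = 0,  H_2 = Z.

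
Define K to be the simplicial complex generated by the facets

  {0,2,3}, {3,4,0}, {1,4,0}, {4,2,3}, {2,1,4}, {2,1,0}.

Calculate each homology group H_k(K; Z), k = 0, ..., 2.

H_0 ≅ Z,  H_1 = 0,  H_2 ≅ Z.

Order the vertices as 0 < 1 < 2 < 3 < 4. Listing each simplex with vertices in this order, K has dimension 2 with simplices:

  0-simplices (5): [0], [1], [2], [3], [4]
  1-simplices (9): [0,1], [0,2], [0,3], [0,4], [1,2], [1,4], [2,3], [2,4], [3,4]
  2-simplices (6): [0,1,2], [0,1,4], [0,2,3], [0,3,4], [1,2,4], [2,3,4]

giving chain groups C_0 ≅ Z^5, C_1 ≅ Z^9, C_2 ≅ Z^6.

∂_1: C_1 → C_0 is given by ∂[p,q] = [q] − [p].
The resulting 5×9 matrix has rank 4, and its Smith normal form has invariant factors (1,1,1,1).

∂_2: C_2 → C_1 sends each 2-simplex [p,q,r] to [q,r] − [p,r] + [p,q]. For instance
  ∂[0,2,3] = [2,3] − [0,3] + [0,2],
  ∂[2,3,4] = [3,4] − [2,4] + [2,3].
As a 9×6 matrix over Z this has rank 5, with invariant factors (1,1,1,1,1).

Reading off H_k = ker ∂_k / im ∂_{k+1}:

  H_0: rank C_0 − rank ∂_1 = 5 − 4 = 1, and the invariant factors of ∂_1 are all 1, so H_0 = Z.
  H_1: rank ker ∂_1 − rank ∂_2 = (9 − 4) − 5 = 0, and the invariant factors of ∂_2 are all 1, so H_1 = 0.
  H_2: rank ker ∂_2 − rank ∂_3 = (6 − 5) − 0 = 1, and there is no ∂_3, so H_2 = Z.

(K is a triangulation of the 2-sphere S^2.)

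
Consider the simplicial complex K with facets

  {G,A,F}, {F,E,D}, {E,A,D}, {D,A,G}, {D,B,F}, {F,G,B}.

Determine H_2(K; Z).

Take the total order A < B < D < E < F < G on the vertex set. Then K (dimension 2) consists of the simplices:

  0-simplices (6): A, B, D, E, F, G
  1-simplices (12): AD, AE, AF, AG, BD, BF, BG, DE, DF, DG, EF, FG
  2-simplices (6): ADE, ADG, AFG, BDF, BFG, DEF

so the chain groups are C_0 ≅ Z^6, C_1 ≅ Z^12, C_2 ≅ Z^6.

∂_1: C_1 → C_0 maps an edge to its endpoints' difference, ∂[p,q] = q − p. For instance
  ∂DE = E − D.
As a 6×12 matrix over Z this has rank 5, with invariant factors (1,1,1,1,1).

∂_2: C_2 → C_1 acts by ∂[p,q,r] = [q,r] − [p,r] + [p,q]. For instance
  ∂DEF = EF − DF + DE,
  ∂ADE = DE − AE + AD.
As a 12×6 matrix over Z this has rank 6, with invariant factors (1,1,1,1,1,1).

From H_k ≅ ker(∂_k) / im(∂_{k+1}) we obtain:

  H_2: rank ker ∂_2 − rank ∂_3 = (6 − 6) − 0 = 0, and there is no ∂_3, so H_2 ≅ 0.

(K is a triangulation of the cylinder S^1 x I.)

H_2 = 0.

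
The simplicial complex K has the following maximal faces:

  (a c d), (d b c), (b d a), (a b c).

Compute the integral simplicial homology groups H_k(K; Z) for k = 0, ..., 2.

We work with the vertex ordering a < b < c < d. The simplices of K, each written with vertices in increasing order, are:

  0-simplices (4): a, b, c, d
  1-simplices (6): ab, ac, ad, bc, bd, cd
  2-simplices (4): abc, abd, acd, bcd

Hence C_0 ≅ Z^4, C_1 ≅ Z^6, C_2 ≅ Z^4.

Boundary ∂_1: C_1 → C_0 is given by ∂[p,q] = [q] − [p]. For instance
  ∂bd = d − b.
The resulting 4×6 matrix has rank 3, and its Smith normal form has invariant factors (1,1,1).

∂_2: C_2 → C_1 acts by ∂[p,q,r] = [q,r] − [p,r] + [p,q]. For instance
  ∂bcd = cd − bd + bc,
  ∂acd = cd − ad + ac.
This gives a 6×4 integer matrix of rank 3; reducing to Smith normal form yields diagonal entries (1,1,1).

Reading off H_k = ker ∂_k / im ∂_{k+1}:

  H_0: rank C_0 − rank ∂_1 = 4 − 3 = 1, and the invariant factors of ∂_1 are all 1, so H_0 = Z.
  H_1: rank ker ∂_1 − rank ∂_2 = (6 − 3) − 3 = 0, and the invariant factors of ∂_2 are all 1, so H_1 = 0.
  H_2: rank ker ∂_2 − rank ∂_3 = (4 − 3) − 0 = 1, and there is no ∂_3, so H_2 = Z.

As a check, the Euler characteristic is 4 − 6 + 4 = 2, which agrees with 1 − 0 + 1 = 2.

H_0 ≅ Z,  H_1 = 0,  H_2 ≅ Z.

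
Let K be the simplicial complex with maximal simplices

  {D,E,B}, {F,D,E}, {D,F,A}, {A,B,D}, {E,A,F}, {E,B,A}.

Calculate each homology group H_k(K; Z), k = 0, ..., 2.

H_0 ≅ Z,  H_1 = 0,  H_2 ≅ Z.

Fix the vertex order A < B < D < E < F and write every simplex with vertices in increasing order. Then dim K = 2 and the simplices of K are:

  0-simplices (5): A, B, D, E, F
  1-simplices (9): AB, AD, AE, AF, BD, BE, DE, DF, EF
  2-simplices (6): ABD, ABE, ADF, AEF, BDE, DEF

giving chain groups C_0 ≅ Z^5, C_1 ≅ Z^9, C_2 ≅ Z^6.

The boundary map ∂_1: C_1 → C_0 maps an edge to its endpoints' difference, ∂[p,q] = q − p. For instance
  ∂BD = D − B.
The resulting 5×9 matrix has rank 4, and its Smith normal form has invariant factors (1,1,1,1).

Boundary ∂_2: C_2 → C_1 acts by ∂[p,q,r] = [q,r] − [p,r] + [p,q]. For instance
  ∂AEF = EF − AF + AE,
  ∂ABD = BD − AD + AB.
As a 9×6 matrix over Z this has rank 5, with invariant factors (1,1,1,1,1).

Computing H_k = (kernel of ∂_k) / (image of ∂_{k+1}):

  H_0: rank C_0 − rank ∂_1 = 5 − 4 = 1, and the invariant factors of ∂_1 are all 1, so H_0 ≅ Z.
  H_1: rank ker ∂_1 − rank ∂_2 = (9 − 4) − 5 = 0, and the invariant factors of ∂_2 are all 1, so H_1 ≅ 0.
  H_2: rank ker ∂_2 − rank ∂_3 = (6 − 5) − 0 = 1, and there is no ∂_3, so H_2 ≅ Z.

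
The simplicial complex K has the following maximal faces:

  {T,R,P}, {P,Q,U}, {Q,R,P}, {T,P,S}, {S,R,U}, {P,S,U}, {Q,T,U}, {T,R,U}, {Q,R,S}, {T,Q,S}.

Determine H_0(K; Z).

K has 6 vertices, 15 edges, 10 triangles.
rank ∂_0 = 0, rank ∂_1 = 5 ⇒ b_0 = 6 − 0 − 5 = 1; all invariant factors of ∂_1 are 1 so no torsion. So H_0 = Z.

H_0 = Z.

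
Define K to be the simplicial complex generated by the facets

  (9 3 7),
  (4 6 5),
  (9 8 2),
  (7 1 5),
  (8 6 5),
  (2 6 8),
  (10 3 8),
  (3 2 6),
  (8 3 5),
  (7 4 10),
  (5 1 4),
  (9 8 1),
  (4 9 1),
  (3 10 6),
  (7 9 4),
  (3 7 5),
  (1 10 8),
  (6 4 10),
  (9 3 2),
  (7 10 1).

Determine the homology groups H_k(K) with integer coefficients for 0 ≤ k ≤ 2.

K has 10 vertices, 30 edges, 20 triangles.
rank ∂_0 = 0, rank ∂_1 = 9 ⇒ b_0 = 10 − 0 − 9 = 1; all invariant factors of ∂_1 are 1 so no torsion. So H_0 ≅ Z.
rank ∂_1 = 9, rank ∂_2 = 20 ⇒ b_1 = 30 − 9 − 20 = 1; ∂_2 has invariant factor(s) [2] giving torsion. So H_1 ≅ Z ⊕ Z/2.
rank ∂_2 = 20, rank ∂_3 = 0 ⇒ b_2 = 20 − 20 − 0 = 0. So H_2 ≅ 0.

H_0 = Z,  H_1 = Z ⊕ Z/2,  H_2 = 0.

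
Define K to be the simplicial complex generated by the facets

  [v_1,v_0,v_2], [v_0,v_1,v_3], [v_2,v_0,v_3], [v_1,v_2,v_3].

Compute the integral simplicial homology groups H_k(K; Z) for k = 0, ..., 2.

Fix the vertex order v_0 < v_1 < v_2 < v_3 and write every simplex with vertices in increasing order. Then dim K = 2 and the simplices of K are:

  0-simplices (4): [v_0], [v_1], [v_2], [v_3]
  1-simplices (6): [v_0,v_1], [v_0,v_2], [v_0,v_3], [v_1,v_2], [v_1,v_3], [v_2,v_3]
  2-simplices (4): [v_0,v_1,v_2], [v_0,v_1,v_3], [v_0,v_2,v_3], [v_1,v_2,v_3]

Hence C_0 ≅ Z^4, C_1 ≅ Z^6, C_2 ≅ Z^4.

The boundary map ∂_1: C_1 → C_0 sends each edge [p,q] (with p < q) to q − p.
As a 4×6 matrix over Z this has rank 3, with invariant factors (1,1,1).

Boundary ∂_2: C_2 → C_1 maps a triangle to the signed sum of its edges. For instance
  ∂[v_1,v_2,v_3] = [v_2,v_3] − [v_1,v_3] + [v_1,v_2],
  ∂[v_0,v_2,v_3] = [v_2,v_3] − [v_0,v_3] + [v_0,v_2].
As a 6×4 matrix over Z this has rank 3, with invariant factors (1,1,1).

Now H_k = ker ∂_k / im ∂_{k+1}, so:

  H_0: rank C_0 − rank ∂_1 = 4 − 3 = 1, and the invariant factors of ∂_1 are all 1, so H_0 ≅ Z.
  H_1: rank ker ∂_1 − rank ∂_2 = (6 − 3) − 3 = 0, and the invariant factors of ∂_2 are all 1, so H_1 ≅ 0.
  H_2: rank ker ∂_2 − rank ∂_3 = (4 − 3) − 0 = 1, and there is no ∂_3, so H_2 ≅ Z.

(K is a triangulation of the 2-sphere S^2.)

H_0 = Z,  H_1 = 0,  H_2 = Z.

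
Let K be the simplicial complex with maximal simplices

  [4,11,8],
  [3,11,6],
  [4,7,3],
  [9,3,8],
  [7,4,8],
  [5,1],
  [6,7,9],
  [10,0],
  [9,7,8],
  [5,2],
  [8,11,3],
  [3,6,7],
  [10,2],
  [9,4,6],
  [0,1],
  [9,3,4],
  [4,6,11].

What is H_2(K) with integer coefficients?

H_2 = 0.

K has 12 vertices, 23 edges, 12 triangles.
rank ∂_2 = 12, rank ∂_3 = 0 ⇒ b_2 = 12 − 12 − 0 = 0. So H_2 ≅ 0.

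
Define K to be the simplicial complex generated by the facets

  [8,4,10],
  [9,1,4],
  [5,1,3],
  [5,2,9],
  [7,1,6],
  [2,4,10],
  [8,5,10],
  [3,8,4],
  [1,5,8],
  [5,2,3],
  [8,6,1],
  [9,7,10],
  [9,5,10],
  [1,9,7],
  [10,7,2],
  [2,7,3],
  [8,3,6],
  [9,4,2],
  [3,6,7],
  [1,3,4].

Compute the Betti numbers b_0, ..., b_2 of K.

Order the vertices as 1 < 2 < 3 < 4 < 5 < 6 < 7 < 8 < 9 < 10. Listing each simplex with vertices in this order, K has dimension 2 with simplices:

  0-simplices (10): [1], [2], [3], [4], [5], [6], [7], [8], [9], [10]
  1-simplices (30): (30 of them)
  2-simplices (20): (20 of them)

giving chain groups C_0 ≅ Z^10, C_1 ≅ Z^30, C_2 ≅ Z^20.

The boundary map ∂_1: C_1 → C_0 is given by ∂[p,q] = [q] − [p].
The 10×30 boundary matrix has rank 9 and Smith normal form diag(1,1,1,1,1,1,1,1,1).

Boundary ∂_2: C_2 → C_1 acts by ∂[p,q,r] = [q,r] − [p,r] + [p,q]. For instance
  ∂[1,6,7] = [6,7] − [1,7] + [1,6],
  ∂[1,6,8] = [6,8] − [1,8] + [1,6].
The resulting 30×20 matrix has rank 20, and its Smith normal form has invariant factors (1,1,1,1,1,1,1,1,1,1,1,1,1,1,1,1,1,1,1,2).

Computing H_k = (kernel of ∂_k) / (image of ∂_{k+1}):

  H_0: rank C_0 − rank ∂_1 = 10 − 9 = 1, and the invariant factors of ∂_1 are all 1, so H_0 ≅ Z.
  H_1: rank ker ∂_1 − rank ∂_2 = (30 − 9) − 20 = 1, and ∂_2 has invariant factor 2 > 1, so H_1 ≅ Z ⊕ Z/2.
  H_2: rank ker ∂_2 − rank ∂_3 = (20 − 20) − 0 = 0, and there is no ∂_3, so H_2 ≅ 0.

As a check, the Euler characteristic is 10 − 30 + 20 = 0, which agrees with 1 − 1 + 0 = 0.

Hence the Betti numbers are b_0 = 1, b_1 = 1, b_2 = 0.

b_0 = 1, b_1 = 1, b_2 = 0.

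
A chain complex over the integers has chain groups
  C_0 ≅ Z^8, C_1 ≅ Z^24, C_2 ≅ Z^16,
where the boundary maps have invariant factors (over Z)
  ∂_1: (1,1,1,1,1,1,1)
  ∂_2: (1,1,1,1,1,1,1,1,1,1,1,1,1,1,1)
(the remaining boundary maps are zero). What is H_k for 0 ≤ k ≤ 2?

H_0 ≅ Z,  H_1 ≅ Z^2,  H_2 ≅ Z.

H_0: b_0 = 8 − 0 − 7 = 1; torsion from ∂_1 factors > 1: none. So H_0 ≅ Z.
H_1: b_1 = 24 − 7 − 15 = 2; torsion from ∂_2 factors > 1: none. So H_1 ≅ Z^2.
H_2: b_2 = 16 − 15 − 0 = 1; torsion from ∂_3 factors > 1: none. So H_2 ≅ Z.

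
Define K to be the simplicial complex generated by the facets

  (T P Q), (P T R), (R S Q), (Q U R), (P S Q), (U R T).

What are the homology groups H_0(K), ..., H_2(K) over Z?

H_0 = Z,  H_1 = Z,  H_2 = 0.

Take the total order P < Q < R < S < T < U on the vertex set. Then K (dimension 2) consists of the simplices:

  0-simplices (6): P, Q, R, S, T, U
  1-simplices (12): PQ, PR, PS, PT, QR, QS, QT, QU, RS, RT, RU, TU
  2-simplices (6): PQS, PQT, PRT, QRS, QRU, RTU

giving chain groups C_0 ≅ Z^6, C_1 ≅ Z^12, C_2 ≅ Z^6.

Boundary ∂_1: C_1 → C_0 maps an edge to its endpoints' difference, ∂[p,q] = q − p.
The resulting 6×12 matrix has rank 5, and its Smith normal form has invariant factors (1,1,1,1,1).

The boundary map ∂_2: C_2 → C_1 sends each 2-simplex [p,q,r] to [q,r] − [p,r] + [p,q]. For instance
  ∂PQS = QS − PS + PQ,
  ∂PRT = RT − PT + PR.
The resulting 12×6 matrix has rank 6, and its Smith normal form has invariant factors (1,1,1,1,1,1).

Now H_k = ker ∂_k / im ∂_{k+1}, so:

  H_0: rank C_0 − rank ∂_1 = 6 − 5 = 1, and the invariant factors of ∂_1 are all 1, so H_0 ≅ Z.
  H_1: rank ker ∂_1 − rank ∂_2 = (12 − 5) − 6 = 1, and the invariant factors of ∂_2 are all 1, so H_1 ≅ Z.
  H_2: rank ker ∂_2 − rank ∂_3 = (6 − 6) − 0 = 0, and there is no ∂_3, so H_2 ≅ 0.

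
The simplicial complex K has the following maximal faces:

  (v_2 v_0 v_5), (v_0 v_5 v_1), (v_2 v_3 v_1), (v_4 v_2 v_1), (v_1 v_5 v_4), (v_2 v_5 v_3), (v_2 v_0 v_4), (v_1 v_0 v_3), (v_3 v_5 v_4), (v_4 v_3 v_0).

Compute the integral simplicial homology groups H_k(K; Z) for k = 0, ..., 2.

We work with the vertex ordering v_0 < v_1 < v_2 < v_3 < v_4 < v_5. The simplices of K, each written with vertices in increasing order, are:

  0-simplices (6): [v_0], [v_1], [v_2], [v_3], [v_4], [v_5]
  1-simplices (15): (15 of them)
  2-simplices (10): [v_0,v_1,v_3], [v_0,v_1,v_5], [v_0,v_2,v_4], [v_0,v_2,v_5], [v_0,v_3,v_4], [v_1,v_2,v_3], [v_1,v_2,v_4], [v_1,v_4,v_5], [v_2,v_3,v_5], [v_3,v_4,v_5]

Hence C_0 ≅ Z^6, C_1 ≅ Z^15, C_2 ≅ Z^10.

∂_1: C_1 → C_0 sends each edge [p,q] (with p < q) to q − p. For instance
  ∂[v_2,v_5] = [v_5] − [v_2].
As a 6×15 matrix over Z this has rank 5, with invariant factors (1,1,1,1,1).

The boundary map ∂_2: C_2 → C_1 maps a triangle to the signed sum of its edges. For instance
  ∂[v_0,v_1,v_3] = [v_1,v_3] − [v_0,v_3] + [v_0,v_1],
  ∂[v_1,v_2,v_3] = [v_2,v_3] − [v_1,v_3] + [v_1,v_2].
As a 15×10 matrix over Z this has rank 10, with invariant factors (1,1,1,1,1,1,1,1,1,2).

From H_k ≅ ker(∂_k) / im(∂_{k+1}) we obtain:

  H_0: rank C_0 − rank ∂_1 = 6 − 5 = 1, and the invariant factors of ∂_1 are all 1, so H_0 = Z.
  H_1: rank ker ∂_1 − rank ∂_2 = (15 − 5) − 10 = 0, and ∂_2 has invariant factor 2 > 1, so H_1 = Z/2.
  H_2: rank ker ∂_2 − rank ∂_3 = (10 − 10) − 0 = 0, and there is no ∂_3, so H_2 = 0.

H_0 = Z,  H_1 = Z/2,  H_2 = 0.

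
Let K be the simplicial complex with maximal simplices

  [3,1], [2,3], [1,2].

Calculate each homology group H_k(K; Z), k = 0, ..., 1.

Order the vertices as 1 < 2 < 3. Listing each simplex with vertices in this order, K has dimension 1 with simplices:

  0-simplices (3): [1], [2], [3]
  1-simplices (3): [1,2], [1,3], [2,3]

Hence C_0 ≅ Z^3, C_1 ≅ Z^3.

Boundary ∂_1: C_1 → C_0 is given by ∂[p,q] = [q] − [p].
This gives a 3×3 integer matrix of rank 2; reducing to Smith normal form yields diagonal entries (1,1).

Computing H_k = (kernel of ∂_k) / (image of ∂_{k+1}):

  H_0: rank C_0 − rank ∂_1 = 3 − 2 = 1, and the invariant factors of ∂_1 are all 1, so H_0 ≅ Z.
  H_1: rank ker ∂_1 − rank ∂_2 = (3 − 2) − 0 = 1, and there is no ∂_2, so H_1 ≅ Z.

(K is a triangulation of the circle S^1.)

H_0 = Z,  H_1 = Z.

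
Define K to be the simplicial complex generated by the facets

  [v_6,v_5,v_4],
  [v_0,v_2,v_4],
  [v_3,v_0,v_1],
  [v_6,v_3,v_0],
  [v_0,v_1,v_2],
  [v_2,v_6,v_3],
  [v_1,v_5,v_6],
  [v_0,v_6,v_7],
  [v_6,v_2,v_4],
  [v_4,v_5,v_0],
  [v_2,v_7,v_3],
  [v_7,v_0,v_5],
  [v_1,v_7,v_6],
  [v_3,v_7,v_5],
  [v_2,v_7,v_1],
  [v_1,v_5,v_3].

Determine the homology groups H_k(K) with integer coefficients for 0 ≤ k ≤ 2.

H_0 ≅ Z,  H_1 ≅ Z^2,  H_2 ≅ Z.

K has 8 vertices, 24 edges, 16 triangles.
rank ∂_0 = 0, rank ∂_1 = 7 ⇒ b_0 = 8 − 0 − 7 = 1; all invariant factors of ∂_1 are 1 so no torsion. So H_0 = Z.
rank ∂_1 = 7, rank ∂_2 = 15 ⇒ b_1 = 24 − 7 − 15 = 2; all invariant factors of ∂_2 are 1 so no torsion. So H_1 = Z^2.
rank ∂_2 = 15, rank ∂_3 = 0 ⇒ b_2 = 16 − 15 − 0 = 1. So H_2 = Z.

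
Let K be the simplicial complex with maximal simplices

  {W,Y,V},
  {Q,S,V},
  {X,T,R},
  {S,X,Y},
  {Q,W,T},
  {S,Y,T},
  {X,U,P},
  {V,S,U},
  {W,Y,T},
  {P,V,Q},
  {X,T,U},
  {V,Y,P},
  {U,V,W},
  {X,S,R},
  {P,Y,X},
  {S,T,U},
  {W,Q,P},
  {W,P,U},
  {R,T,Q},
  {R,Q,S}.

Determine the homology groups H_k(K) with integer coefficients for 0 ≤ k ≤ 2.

K has 10 vertices, 30 edges, 20 triangles.
rank ∂_0 = 0, rank ∂_1 = 9 ⇒ b_0 = 10 − 0 − 9 = 1; all invariant factors of ∂_1 are 1 so no torsion. So H_0 = Z.
rank ∂_1 = 9, rank ∂_2 = 20 ⇒ b_1 = 30 − 9 − 20 = 1; ∂_2 has invariant factor(s) [2] giving torsion. So H_1 = Z ⊕ Z/2.
rank ∂_2 = 20, rank ∂_3 = 0 ⇒ b_2 = 20 − 20 − 0 = 0. So H_2 = 0.

H_0 = Z,  H_1 = Z ⊕ Z/2,  H_2 = 0.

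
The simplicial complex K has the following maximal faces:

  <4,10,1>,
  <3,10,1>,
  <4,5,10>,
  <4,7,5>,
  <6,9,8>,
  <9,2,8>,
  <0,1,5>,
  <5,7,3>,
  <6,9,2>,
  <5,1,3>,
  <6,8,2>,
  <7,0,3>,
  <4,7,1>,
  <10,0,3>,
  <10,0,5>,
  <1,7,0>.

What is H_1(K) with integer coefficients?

H_1 = Z/2.

K has 11 vertices, 24 edges, 16 triangles.
rank ∂_1 = 9, rank ∂_2 = 15 ⇒ b_1 = 24 − 9 − 15 = 0; ∂_2 has invariant factor(s) [2] giving torsion. So H_1 ≅ Z/2.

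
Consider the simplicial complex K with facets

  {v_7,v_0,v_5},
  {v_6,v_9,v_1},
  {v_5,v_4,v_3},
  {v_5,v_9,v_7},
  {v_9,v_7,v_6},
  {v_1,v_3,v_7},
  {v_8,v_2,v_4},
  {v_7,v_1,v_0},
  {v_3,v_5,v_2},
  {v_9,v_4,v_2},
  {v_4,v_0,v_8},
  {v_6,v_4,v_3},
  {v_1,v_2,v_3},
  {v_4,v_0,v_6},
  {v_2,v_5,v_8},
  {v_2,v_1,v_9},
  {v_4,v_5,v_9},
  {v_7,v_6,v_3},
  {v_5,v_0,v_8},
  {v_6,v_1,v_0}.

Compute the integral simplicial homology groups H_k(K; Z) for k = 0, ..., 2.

H_0 ≅ Z,  H_1 ≅ Z ⊕ Z/2,  H_2 = 0.

We work with the vertex ordering v_0 < v_1 < v_2 < v_3 < v_4 < v_5 < v_6 < v_7 < v_8 < v_9. The simplices of K, each written with vertices in increasing order, are:

  0-simplices (10): [v_0], [v_1], [v_2], [v_3], [v_4], [v_5], [v_6], [v_7], [v_8], [v_9]
  1-simplices (30): (30 of them)
  2-simplices (20): (20 of them)

Hence C_0 ≅ Z^10, C_1 ≅ Z^30, C_2 ≅ Z^20.

The boundary map ∂_1: C_1 → C_0 is given by ∂[p,q] = [q] − [p].
As a 10×30 matrix over Z this has rank 9, with invariant factors (1,1,1,1,1,1,1,1,1).

Boundary ∂_2: C_2 → C_1 sends each 2-simplex [p,q,r] to [q,r] − [p,r] + [p,q]. For instance
  ∂[v_1,v_2,v_3] = [v_2,v_3] − [v_1,v_3] + [v_1,v_2],
  ∂[v_0,v_4,v_8] = [v_4,v_8] − [v_0,v_8] + [v_0,v_4].
The 30×20 boundary matrix has rank 20 and Smith normal form diag(1,1,1,1,1,1,1,1,1,1,1,1,1,1,1,1,1,1,1,2).

Now H_k = ker ∂_k / im ∂_{k+1}, so:

  H_0: rank C_0 − rank ∂_1 = 10 − 9 = 1, and the invariant factors of ∂_1 are all 1, so H_0 ≅ Z.
  H_1: rank ker ∂_1 − rank ∂_2 = (30 − 9) − 20 = 1, and ∂_2 has invariant factor 2 > 1, so H_1 ≅ Z ⊕ Z/2.
  H_2: rank ker ∂_2 − rank ∂_3 = (20 − 20) − 0 = 0, and there is no ∂_3, so H_2 ≅ 0.

As a check, the Euler characteristic is 10 − 30 + 20 = 0, which agrees with 1 − 1 + 0 = 0.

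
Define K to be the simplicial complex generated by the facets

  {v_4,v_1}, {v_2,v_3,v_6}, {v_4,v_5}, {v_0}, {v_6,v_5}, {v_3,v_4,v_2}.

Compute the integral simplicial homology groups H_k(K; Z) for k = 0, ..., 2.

We work with the vertex ordering v_0 < v_1 < v_2 < v_3 < v_4 < v_5 < v_6. The simplices of K, each written with vertices in increasing order, are:

  0-simplices (7): [v_0], [v_1], [v_2], [v_3], [v_4], [v_5], [v_6]
  1-simplices (8): [v_1,v_4], [v_2,v_3], [v_2,v_4], [v_2,v_6], [v_3,v_4], [v_3,v_6], [v_4,v_5], [v_5,v_6]
  2-simplices (2): [v_2,v_3,v_4], [v_2,v_3,v_6]

Hence C_0 ≅ Z^7, C_1 ≅ Z^8, C_2 ≅ Z^2.

The boundary map ∂_1: C_1 → C_0 maps an edge to its endpoints' difference, ∂[p,q] = q − p. For instance
  ∂[v_3,v_6] = [v_6] − [v_3].
This gives a 7×8 integer matrix of rank 5; reducing to Smith normal form yields diagonal entries (1,1,1,1,1).

The boundary map ∂_2: C_2 → C_1 maps a triangle to the signed sum of its edges. For instance
  ∂[v_2,v_3,v_6] = [v_3,v_6] − [v_2,v_6] + [v_2,v_3],
  ∂[v_2,v_3,v_4] = [v_3,v_4] − [v_2,v_4] + [v_2,v_3].
As a 8×2 matrix over Z this has rank 2, with invariant factors (1,1).

Computing H_k = (kernel of ∂_k) / (image of ∂_{k+1}):

  H_0: rank C_0 − rank ∂_1 = 7 − 5 = 2, and the invariant factors of ∂_1 are all 1, so H_0 ≅ Z^2.
  H_1: rank ker ∂_1 − rank ∂_2 = (8 − 5) − 2 = 1, and the invariant factors of ∂_2 are all 1, so H_1 ≅ Z.
  H_2: rank ker ∂_2 − rank ∂_3 = (2 − 2) − 0 = 0, and there is no ∂_3, so H_2 ≅ 0.

H_0 = Z^2,  H_1 = Z,  H_2 = 0.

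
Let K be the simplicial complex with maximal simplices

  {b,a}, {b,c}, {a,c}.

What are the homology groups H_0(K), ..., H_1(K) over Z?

H_0 ≅ Z,  H_1 ≅ Z.

Order the vertices as a < b < c. Listing each simplex with vertices in this order, K has dimension 1 with simplices:

  0-simplices (3): a, b, c
  1-simplices (3): ab, ac, bc

giving chain groups C_0 ≅ Z^3, C_1 ≅ Z^3.

The boundary map ∂_1: C_1 → C_0 sends each edge [p,q] (with p < q) to q − p. For instance
  ∂ac = c − a.
The 3×3 boundary matrix has rank 2 and Smith normal form diag(1,1).

Computing H_k = (kernel of ∂_k) / (image of ∂_{k+1}):

  H_0: rank C_0 − rank ∂_1 = 3 − 2 = 1, and the invariant factors of ∂_1 are all 1, so H_0 = Z.
  H_1: rank ker ∂_1 − rank ∂_2 = (3 − 2) − 0 = 1, and there is no ∂_2, so H_1 = Z.

As a check, the Euler characteristic is 3 − 3 = 0, which agrees with 1 − 1 = 0.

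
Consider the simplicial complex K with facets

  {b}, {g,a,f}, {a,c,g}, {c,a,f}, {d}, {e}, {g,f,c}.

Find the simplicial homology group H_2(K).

K has 7 vertices, 6 edges, 4 triangles.
rank ∂_2 = 3, rank ∂_3 = 0 ⇒ b_2 = 4 − 3 − 0 = 1. So H_2 = Z.

H_2 = Z.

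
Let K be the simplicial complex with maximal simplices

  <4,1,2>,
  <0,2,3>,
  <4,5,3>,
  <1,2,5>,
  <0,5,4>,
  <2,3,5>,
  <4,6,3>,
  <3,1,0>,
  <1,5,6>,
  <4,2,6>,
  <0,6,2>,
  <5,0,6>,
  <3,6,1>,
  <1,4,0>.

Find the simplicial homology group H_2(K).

H_2 = Z.

Order the vertices as 0 < 1 < 2 < 3 < 4 < 5 < 6. Listing each simplex with vertices in this order, K has dimension 2 with simplices:

  0-simplices (7): [0], [1], [2], [3], [4], [5], [6]
  1-simplices (21): [0,1], [0,2], [0,3], [0,4], [0,5], [0,6], [1,2], [1,3], [1,4], [1,5], [1,6], [2,3], [2,4], [2,5], [2,6], [3,4], [3,5], [3,6], [4,5], [4,6], [5,6]
  2-simplices (14): [0,1,3], [0,1,4], [0,2,3], [0,2,6], [0,4,5], [0,5,6], [1,2,4], [1,2,5], [1,3,6], [1,5,6], [2,3,5], [2,4,6], [3,4,5], [3,4,6]

so the chain groups are C_0 ≅ Z^7, C_1 ≅ Z^21, C_2 ≅ Z^14.

Boundary ∂_1: C_1 → C_0 maps an edge to its endpoints' difference, ∂[p,q] = q − p. For instance
  ∂[4,6] = [6] − [4].
The 7×21 boundary matrix has rank 6 and Smith normal form diag(1,1,1,1,1,1).

The boundary map ∂_2: C_2 → C_1 sends each 2-simplex [p,q,r] to [q,r] − [p,r] + [p,q]. For instance
  ∂[0,4,5] = [4,5] − [0,5] + [0,4],
  ∂[3,4,6] = [4,6] − [3,6] + [3,4].
The 21×14 boundary matrix has rank 13 and Smith normal form diag(1,1,1,1,1,1,1,1,1,1,1,1,1).

Now H_k = ker ∂_k / im ∂_{k+1}, so:

  H_2: rank ker ∂_2 − rank ∂_3 = (14 − 13) − 0 = 1, and there is no ∂_3, so H_2 ≅ Z.

(K is a triangulation of the torus T^2.)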